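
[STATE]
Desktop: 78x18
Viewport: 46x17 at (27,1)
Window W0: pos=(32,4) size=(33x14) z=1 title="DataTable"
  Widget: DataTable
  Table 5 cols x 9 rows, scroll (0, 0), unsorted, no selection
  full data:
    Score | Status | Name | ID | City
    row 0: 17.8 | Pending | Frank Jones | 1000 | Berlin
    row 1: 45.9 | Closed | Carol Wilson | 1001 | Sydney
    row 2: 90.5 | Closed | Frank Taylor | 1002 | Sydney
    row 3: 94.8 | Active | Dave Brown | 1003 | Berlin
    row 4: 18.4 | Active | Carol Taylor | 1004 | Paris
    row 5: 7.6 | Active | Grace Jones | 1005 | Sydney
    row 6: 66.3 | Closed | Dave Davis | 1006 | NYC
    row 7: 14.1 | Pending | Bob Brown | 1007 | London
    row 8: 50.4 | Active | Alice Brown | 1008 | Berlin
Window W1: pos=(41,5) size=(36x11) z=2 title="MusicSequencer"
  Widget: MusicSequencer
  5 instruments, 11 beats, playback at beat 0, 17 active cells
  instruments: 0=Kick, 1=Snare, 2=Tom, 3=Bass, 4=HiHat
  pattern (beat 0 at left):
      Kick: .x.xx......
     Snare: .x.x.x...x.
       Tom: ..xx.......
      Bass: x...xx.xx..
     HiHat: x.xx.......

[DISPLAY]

                                              
                                              
                                              
     ┏━━━━━━━━━━━━━━━━━━━━━━━━━━━━━━━┓        
     ┃ DataTab┏━━━━━━━━━━━━━━━━━━━━━━━━━━━━━━━
     ┠────────┃ MusicSequencer                
     ┃Score│St┠───────────────────────────────
     ┃─────┼──┃      ▼1234567890              
     ┃17.8 │Pe┃  Kick·█·██······              
     ┃45.9 │Cl┃ Snare·█·█·█···█·              
     ┃90.5 │Cl┃   Tom··██·······              
     ┃94.8 │Ac┃  Bass█···██·██··              
     ┃18.4 │Ac┃ HiHat█·██·······              
     ┃7.6  │Ac┃                               
     ┃66.3 │Cl┗━━━━━━━━━━━━━━━━━━━━━━━━━━━━━━━
     ┃14.1 │Pending│Bob Brown   │1007┃        
     ┗━━━━━━━━━━━━━━━━━━━━━━━━━━━━━━━┛        


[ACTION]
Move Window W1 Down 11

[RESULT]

                                              
                                              
                                              
     ┏━━━━━━━━━━━━━━━━━━━━━━━━━━━━━━━┓        
     ┃ DataTable                     ┃        
     ┠───────────────────────────────┨        
     ┃Score│St┏━━━━━━━━━━━━━━━━━━━━━━━━━━━━━━━
     ┃─────┼──┃ MusicSequencer                
     ┃17.8 │Pe┠───────────────────────────────
     ┃45.9 │Cl┃      ▼1234567890              
     ┃90.5 │Cl┃  Kick·█·██······              
     ┃94.8 │Ac┃ Snare·█·█·█···█·              
     ┃18.4 │Ac┃   Tom··██·······              
     ┃7.6  │Ac┃  Bass█···██·██··              
     ┃66.3 │Cl┃ HiHat█·██·······              
     ┃14.1 │Pe┃                               
     ┗━━━━━━━━┗━━━━━━━━━━━━━━━━━━━━━━━━━━━━━━━


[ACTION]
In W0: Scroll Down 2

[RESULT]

                                              
                                              
                                              
     ┏━━━━━━━━━━━━━━━━━━━━━━━━━━━━━━━┓        
     ┃ DataTable                     ┃        
     ┠───────────────────────────────┨        
     ┃Score│St┏━━━━━━━━━━━━━━━━━━━━━━━━━━━━━━━
     ┃─────┼──┃ MusicSequencer                
     ┃45.9 │Cl┠───────────────────────────────
     ┃90.5 │Cl┃      ▼1234567890              
     ┃94.8 │Ac┃  Kick·█·██······              
     ┃18.4 │Ac┃ Snare·█·█·█···█·              
     ┃7.6  │Ac┃   Tom··██·······              
     ┃66.3 │Cl┃  Bass█···██·██··              
     ┃14.1 │Pe┃ HiHat█·██·······              
     ┃50.4 │Ac┃                               
     ┗━━━━━━━━┗━━━━━━━━━━━━━━━━━━━━━━━━━━━━━━━


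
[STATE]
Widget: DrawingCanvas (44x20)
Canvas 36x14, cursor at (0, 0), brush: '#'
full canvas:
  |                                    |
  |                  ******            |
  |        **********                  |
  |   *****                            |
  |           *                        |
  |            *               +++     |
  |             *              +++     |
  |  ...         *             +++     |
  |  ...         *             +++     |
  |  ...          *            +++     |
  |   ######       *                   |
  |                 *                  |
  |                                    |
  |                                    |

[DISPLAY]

+                                           
                  ******                    
        **********                          
   *****                                    
           *                                
            *               +++             
             *              +++             
  ...         *             +++             
  ...         *             +++             
  ...          *            +++             
   ######       *                           
                 *                          
                                            
                                            
                                            
                                            
                                            
                                            
                                            
                                            


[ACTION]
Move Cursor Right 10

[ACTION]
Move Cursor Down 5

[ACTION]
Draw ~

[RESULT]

                                            
                  ******                    
        **********                          
   *****                                    
           *                                
          ~ *               +++             
             *              +++             
  ...         *             +++             
  ...         *             +++             
  ...          *            +++             
   ######       *                           
                 *                          
                                            
                                            
                                            
                                            
                                            
                                            
                                            
                                            


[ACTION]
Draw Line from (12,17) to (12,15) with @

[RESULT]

                                            
                  ******                    
        **********                          
   *****                                    
           *                                
          ~ *               +++             
             *              +++             
  ...         *             +++             
  ...         *             +++             
  ...          *            +++             
   ######       *                           
                 *                          
               @@@                          
                                            
                                            
                                            
                                            
                                            
                                            
                                            


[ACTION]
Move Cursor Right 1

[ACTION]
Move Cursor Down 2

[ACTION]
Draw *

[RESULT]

                                            
                  ******                    
        **********                          
   *****                                    
           *                                
          ~ *               +++             
             *              +++             
  ...      *  *             +++             
  ...         *             +++             
  ...          *            +++             
   ######       *                           
                 *                          
               @@@                          
                                            
                                            
                                            
                                            
                                            
                                            
                                            


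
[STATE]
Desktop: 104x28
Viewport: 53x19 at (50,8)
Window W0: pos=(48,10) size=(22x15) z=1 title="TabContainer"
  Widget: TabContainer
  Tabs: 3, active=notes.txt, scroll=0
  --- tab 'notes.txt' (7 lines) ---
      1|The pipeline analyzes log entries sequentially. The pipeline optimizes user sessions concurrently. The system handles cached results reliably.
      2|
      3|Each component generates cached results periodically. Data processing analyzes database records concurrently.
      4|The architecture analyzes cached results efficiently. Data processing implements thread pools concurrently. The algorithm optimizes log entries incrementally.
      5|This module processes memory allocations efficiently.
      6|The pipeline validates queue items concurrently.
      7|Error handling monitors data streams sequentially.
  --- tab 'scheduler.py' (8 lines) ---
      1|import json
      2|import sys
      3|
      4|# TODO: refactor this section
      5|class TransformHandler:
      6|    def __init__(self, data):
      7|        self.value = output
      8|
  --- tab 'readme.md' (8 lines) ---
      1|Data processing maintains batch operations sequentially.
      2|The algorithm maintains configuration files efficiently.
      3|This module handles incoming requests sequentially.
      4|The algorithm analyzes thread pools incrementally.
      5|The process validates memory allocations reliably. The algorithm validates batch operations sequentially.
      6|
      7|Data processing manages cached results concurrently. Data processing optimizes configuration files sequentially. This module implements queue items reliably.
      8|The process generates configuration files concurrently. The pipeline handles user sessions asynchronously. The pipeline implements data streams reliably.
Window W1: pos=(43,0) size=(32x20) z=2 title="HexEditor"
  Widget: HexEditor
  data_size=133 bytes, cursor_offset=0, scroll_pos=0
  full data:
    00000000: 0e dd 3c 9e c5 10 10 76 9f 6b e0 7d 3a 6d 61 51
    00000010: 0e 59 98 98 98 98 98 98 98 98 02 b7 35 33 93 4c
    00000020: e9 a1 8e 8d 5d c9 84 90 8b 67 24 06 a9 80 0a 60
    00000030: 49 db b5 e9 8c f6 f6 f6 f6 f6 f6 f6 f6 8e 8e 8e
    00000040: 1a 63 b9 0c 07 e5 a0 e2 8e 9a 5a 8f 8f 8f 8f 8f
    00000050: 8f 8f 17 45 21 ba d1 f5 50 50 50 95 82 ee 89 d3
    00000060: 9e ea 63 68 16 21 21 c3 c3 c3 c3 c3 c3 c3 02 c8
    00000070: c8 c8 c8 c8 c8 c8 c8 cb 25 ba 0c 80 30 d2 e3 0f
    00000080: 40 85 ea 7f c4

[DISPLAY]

50  8f 8f 17 45 21 ba d1┃                            
60  9e ea 63 68 16 21 21┃                            
70  c8 c8 c8 c8 c8 c8 c8┃                            
80  40 85 ea 7f c4      ┃                            
                        ┃                            
                        ┃                            
                        ┃                            
                        ┃                            
                        ┃                            
                        ┃                            
                        ┃                            
━━━━━━━━━━━━━━━━━━━━━━━━┛                            
he pipeline validat┃                                 
rror handling monit┃                                 
                   ┃                                 
                   ┃                                 
━━━━━━━━━━━━━━━━━━━┛                                 
                                                     
                                                     


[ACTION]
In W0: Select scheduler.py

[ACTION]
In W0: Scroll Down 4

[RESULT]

50  8f 8f 17 45 21 ba d1┃                            
60  9e ea 63 68 16 21 21┃                            
70  c8 c8 c8 c8 c8 c8 c8┃                            
80  40 85 ea 7f c4      ┃                            
                        ┃                            
                        ┃                            
                        ┃                            
                        ┃                            
                        ┃                            
                        ┃                            
                        ┃                            
━━━━━━━━━━━━━━━━━━━━━━━━┛                            
                   ┃                                 
                   ┃                                 
                   ┃                                 
                   ┃                                 
━━━━━━━━━━━━━━━━━━━┛                                 
                                                     
                                                     


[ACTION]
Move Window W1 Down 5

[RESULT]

00  0E dd 3c 9e c5 10 10┃                            
10  0e 59 98 98 98 98 98┃                            
20  e9 a1 8e 8d 5d c9 84┃                            
30  49 db b5 e9 8c f6 f6┃                            
40  1a 63 b9 0c 07 e5 a0┃                            
50  8f 8f 17 45 21 ba d1┃                            
60  9e ea 63 68 16 21 21┃                            
70  c8 c8 c8 c8 c8 c8 c8┃                            
80  40 85 ea 7f c4      ┃                            
                        ┃                            
                        ┃                            
                        ┃                            
                        ┃                            
                        ┃                            
                        ┃                            
                        ┃                            
━━━━━━━━━━━━━━━━━━━━━━━━┛                            
                                                     
                                                     


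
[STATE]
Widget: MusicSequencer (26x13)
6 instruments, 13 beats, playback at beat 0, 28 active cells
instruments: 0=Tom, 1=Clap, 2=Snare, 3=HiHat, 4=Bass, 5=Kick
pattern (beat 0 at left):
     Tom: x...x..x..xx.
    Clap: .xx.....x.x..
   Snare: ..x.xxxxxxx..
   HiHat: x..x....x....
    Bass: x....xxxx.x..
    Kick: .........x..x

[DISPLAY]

      ▼123456789012       
   Tom█···█··█··██·       
  Clap·██·····█·█··       
 Snare··█·███████··       
 HiHat█··█····█····       
  Bass█····████·█··       
  Kick·········█··█       
                          
                          
                          
                          
                          
                          


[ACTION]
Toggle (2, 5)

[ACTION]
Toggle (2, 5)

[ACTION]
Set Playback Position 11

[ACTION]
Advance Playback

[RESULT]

      012345678901▼       
   Tom█···█··█··██·       
  Clap·██·····█·█··       
 Snare··█·███████··       
 HiHat█··█····█····       
  Bass█····████·█··       
  Kick·········█··█       
                          
                          
                          
                          
                          
                          


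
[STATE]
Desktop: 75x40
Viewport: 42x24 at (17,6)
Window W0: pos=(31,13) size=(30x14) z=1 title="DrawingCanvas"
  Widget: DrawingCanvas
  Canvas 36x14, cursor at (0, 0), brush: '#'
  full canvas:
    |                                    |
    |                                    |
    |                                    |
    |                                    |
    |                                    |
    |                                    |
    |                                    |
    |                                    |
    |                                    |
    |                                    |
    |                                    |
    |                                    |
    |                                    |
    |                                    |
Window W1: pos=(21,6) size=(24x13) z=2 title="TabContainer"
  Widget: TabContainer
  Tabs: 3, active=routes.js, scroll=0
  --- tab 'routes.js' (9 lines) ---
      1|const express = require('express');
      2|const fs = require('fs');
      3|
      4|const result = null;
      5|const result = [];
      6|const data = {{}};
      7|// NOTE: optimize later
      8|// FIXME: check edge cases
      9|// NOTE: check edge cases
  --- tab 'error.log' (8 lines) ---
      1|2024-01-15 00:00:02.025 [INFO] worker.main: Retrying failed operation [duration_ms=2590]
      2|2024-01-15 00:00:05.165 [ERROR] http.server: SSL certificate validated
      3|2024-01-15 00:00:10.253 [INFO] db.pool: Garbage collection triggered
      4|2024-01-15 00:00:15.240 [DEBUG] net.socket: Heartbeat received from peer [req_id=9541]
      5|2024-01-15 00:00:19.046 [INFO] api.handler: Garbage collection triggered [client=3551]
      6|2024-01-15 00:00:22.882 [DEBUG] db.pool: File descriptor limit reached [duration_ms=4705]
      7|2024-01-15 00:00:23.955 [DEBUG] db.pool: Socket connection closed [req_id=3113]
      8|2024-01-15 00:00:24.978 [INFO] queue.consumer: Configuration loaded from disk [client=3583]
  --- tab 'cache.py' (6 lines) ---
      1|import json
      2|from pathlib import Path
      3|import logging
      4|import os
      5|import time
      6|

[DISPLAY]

    ┏━━━━━━━━━━━━━━━━━━━━━━┓              
    ┃ TabContainer         ┃              
    ┠──────────────────────┨              
    ┃[routes.js]│ error.log┃              
    ┃──────────────────────┃              
    ┃const express = requir┃              
    ┃const fs = require('fs┃              
    ┃                      ┃━━━━━━━━━━━━━━
    ┃const result = null;  ┃s             
    ┃const result = [];    ┃──────────────
    ┃const data = {{}};    ┃              
    ┃// NOTE: optimize late┃              
    ┗━━━━━━━━━━━━━━━━━━━━━━┛              
              ┃                           
              ┃                           
              ┃                           
              ┃                           
              ┃                           
              ┃                           
              ┃                           
              ┗━━━━━━━━━━━━━━━━━━━━━━━━━━━
                                          
                                          
                                          


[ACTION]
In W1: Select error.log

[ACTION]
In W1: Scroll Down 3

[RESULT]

    ┏━━━━━━━━━━━━━━━━━━━━━━┓              
    ┃ TabContainer         ┃              
    ┠──────────────────────┨              
    ┃ routes.js │[error.log┃              
    ┃──────────────────────┃              
    ┃2024-01-15 00:00:15.24┃              
    ┃2024-01-15 00:00:19.04┃              
    ┃2024-01-15 00:00:22.88┃━━━━━━━━━━━━━━
    ┃2024-01-15 00:00:23.95┃s             
    ┃2024-01-15 00:00:24.97┃──────────────
    ┃                      ┃              
    ┃                      ┃              
    ┗━━━━━━━━━━━━━━━━━━━━━━┛              
              ┃                           
              ┃                           
              ┃                           
              ┃                           
              ┃                           
              ┃                           
              ┃                           
              ┗━━━━━━━━━━━━━━━━━━━━━━━━━━━
                                          
                                          
                                          


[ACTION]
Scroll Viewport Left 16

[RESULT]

                    ┏━━━━━━━━━━━━━━━━━━━━━
                    ┃ TabContainer        
                    ┠─────────────────────
                    ┃ routes.js │[error.lo
                    ┃─────────────────────
                    ┃2024-01-15 00:00:15.2
                    ┃2024-01-15 00:00:19.0
                    ┃2024-01-15 00:00:22.8
                    ┃2024-01-15 00:00:23.9
                    ┃2024-01-15 00:00:24.9
                    ┃                     
                    ┃                     
                    ┗━━━━━━━━━━━━━━━━━━━━━
                              ┃           
                              ┃           
                              ┃           
                              ┃           
                              ┃           
                              ┃           
                              ┃           
                              ┗━━━━━━━━━━━
                                          
                                          
                                          


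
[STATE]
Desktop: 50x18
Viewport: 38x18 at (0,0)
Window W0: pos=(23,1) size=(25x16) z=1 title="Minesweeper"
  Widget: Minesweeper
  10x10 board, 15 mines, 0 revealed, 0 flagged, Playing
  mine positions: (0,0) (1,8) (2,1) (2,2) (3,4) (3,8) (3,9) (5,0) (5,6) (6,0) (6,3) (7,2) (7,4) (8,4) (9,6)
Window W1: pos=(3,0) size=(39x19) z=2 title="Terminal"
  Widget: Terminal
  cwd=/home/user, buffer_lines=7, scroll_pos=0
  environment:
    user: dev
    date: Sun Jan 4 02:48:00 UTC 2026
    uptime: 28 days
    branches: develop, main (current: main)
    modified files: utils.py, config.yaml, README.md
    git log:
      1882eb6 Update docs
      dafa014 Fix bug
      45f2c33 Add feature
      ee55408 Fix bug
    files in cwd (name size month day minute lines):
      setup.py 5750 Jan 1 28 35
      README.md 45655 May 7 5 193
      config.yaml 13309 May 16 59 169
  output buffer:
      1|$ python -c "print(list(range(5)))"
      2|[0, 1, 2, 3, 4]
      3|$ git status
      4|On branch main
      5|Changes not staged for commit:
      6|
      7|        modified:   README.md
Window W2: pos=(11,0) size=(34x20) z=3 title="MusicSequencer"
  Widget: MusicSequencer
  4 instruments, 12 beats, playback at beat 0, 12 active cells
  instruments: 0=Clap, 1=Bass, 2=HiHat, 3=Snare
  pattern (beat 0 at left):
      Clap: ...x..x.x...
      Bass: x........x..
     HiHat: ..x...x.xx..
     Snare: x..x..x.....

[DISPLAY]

   ┏━━━━━━━┏━━━━━━━━━━━━━━━━━━━━━━━━━━
   ┃ Termin┃ MusicSequencer           
   ┠───────┠──────────────────────────
   ┃$ pytho┃      ▼12345678901        
   ┃[0, 1, ┃  Clap···█··█·█···        
   ┃$ git s┃  Bass█········█··        
   ┃On bran┃ HiHat··█···█·██··        
   ┃Changes┃ Snare█··█··█·····        
   ┃       ┃                          
   ┃       ┃                          
   ┃$ █    ┃                          
   ┃       ┃                          
   ┃       ┃                          
   ┃       ┃                          
   ┃       ┃                          
   ┃       ┃                          
   ┃       ┃                          
   ┃       ┃                          


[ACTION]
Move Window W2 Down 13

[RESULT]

   ┏━━━━━━━┠──────────────────────────
   ┃ Termin┃      ▼12345678901        
   ┠───────┃  Clap···█··█·█···        
   ┃$ pytho┃  Bass█········█··        
   ┃[0, 1, ┃ HiHat··█···█·██··        
   ┃$ git s┃ Snare█··█··█·····        
   ┃On bran┃                          
   ┃Changes┃                          
   ┃       ┃                          
   ┃       ┃                          
   ┃$ █    ┃                          
   ┃       ┃                          
   ┃       ┃                          
   ┃       ┃                          
   ┃       ┃                          
   ┃       ┃                          
   ┃       ┃                          
   ┃       ┗━━━━━━━━━━━━━━━━━━━━━━━━━━


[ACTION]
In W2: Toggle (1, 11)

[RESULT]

   ┏━━━━━━━┠──────────────────────────
   ┃ Termin┃      ▼12345678901        
   ┠───────┃  Clap···█··█·█···        
   ┃$ pytho┃  Bass█········█·█        
   ┃[0, 1, ┃ HiHat··█···█·██··        
   ┃$ git s┃ Snare█··█··█·····        
   ┃On bran┃                          
   ┃Changes┃                          
   ┃       ┃                          
   ┃       ┃                          
   ┃$ █    ┃                          
   ┃       ┃                          
   ┃       ┃                          
   ┃       ┃                          
   ┃       ┃                          
   ┃       ┃                          
   ┃       ┃                          
   ┃       ┗━━━━━━━━━━━━━━━━━━━━━━━━━━


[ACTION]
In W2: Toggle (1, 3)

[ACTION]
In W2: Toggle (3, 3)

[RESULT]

   ┏━━━━━━━┠──────────────────────────
   ┃ Termin┃      ▼12345678901        
   ┠───────┃  Clap···█··█·█···        
   ┃$ pytho┃  Bass█··█·····█·█        
   ┃[0, 1, ┃ HiHat··█···█·██··        
   ┃$ git s┃ Snare█·····█·····        
   ┃On bran┃                          
   ┃Changes┃                          
   ┃       ┃                          
   ┃       ┃                          
   ┃$ █    ┃                          
   ┃       ┃                          
   ┃       ┃                          
   ┃       ┃                          
   ┃       ┃                          
   ┃       ┃                          
   ┃       ┃                          
   ┃       ┗━━━━━━━━━━━━━━━━━━━━━━━━━━


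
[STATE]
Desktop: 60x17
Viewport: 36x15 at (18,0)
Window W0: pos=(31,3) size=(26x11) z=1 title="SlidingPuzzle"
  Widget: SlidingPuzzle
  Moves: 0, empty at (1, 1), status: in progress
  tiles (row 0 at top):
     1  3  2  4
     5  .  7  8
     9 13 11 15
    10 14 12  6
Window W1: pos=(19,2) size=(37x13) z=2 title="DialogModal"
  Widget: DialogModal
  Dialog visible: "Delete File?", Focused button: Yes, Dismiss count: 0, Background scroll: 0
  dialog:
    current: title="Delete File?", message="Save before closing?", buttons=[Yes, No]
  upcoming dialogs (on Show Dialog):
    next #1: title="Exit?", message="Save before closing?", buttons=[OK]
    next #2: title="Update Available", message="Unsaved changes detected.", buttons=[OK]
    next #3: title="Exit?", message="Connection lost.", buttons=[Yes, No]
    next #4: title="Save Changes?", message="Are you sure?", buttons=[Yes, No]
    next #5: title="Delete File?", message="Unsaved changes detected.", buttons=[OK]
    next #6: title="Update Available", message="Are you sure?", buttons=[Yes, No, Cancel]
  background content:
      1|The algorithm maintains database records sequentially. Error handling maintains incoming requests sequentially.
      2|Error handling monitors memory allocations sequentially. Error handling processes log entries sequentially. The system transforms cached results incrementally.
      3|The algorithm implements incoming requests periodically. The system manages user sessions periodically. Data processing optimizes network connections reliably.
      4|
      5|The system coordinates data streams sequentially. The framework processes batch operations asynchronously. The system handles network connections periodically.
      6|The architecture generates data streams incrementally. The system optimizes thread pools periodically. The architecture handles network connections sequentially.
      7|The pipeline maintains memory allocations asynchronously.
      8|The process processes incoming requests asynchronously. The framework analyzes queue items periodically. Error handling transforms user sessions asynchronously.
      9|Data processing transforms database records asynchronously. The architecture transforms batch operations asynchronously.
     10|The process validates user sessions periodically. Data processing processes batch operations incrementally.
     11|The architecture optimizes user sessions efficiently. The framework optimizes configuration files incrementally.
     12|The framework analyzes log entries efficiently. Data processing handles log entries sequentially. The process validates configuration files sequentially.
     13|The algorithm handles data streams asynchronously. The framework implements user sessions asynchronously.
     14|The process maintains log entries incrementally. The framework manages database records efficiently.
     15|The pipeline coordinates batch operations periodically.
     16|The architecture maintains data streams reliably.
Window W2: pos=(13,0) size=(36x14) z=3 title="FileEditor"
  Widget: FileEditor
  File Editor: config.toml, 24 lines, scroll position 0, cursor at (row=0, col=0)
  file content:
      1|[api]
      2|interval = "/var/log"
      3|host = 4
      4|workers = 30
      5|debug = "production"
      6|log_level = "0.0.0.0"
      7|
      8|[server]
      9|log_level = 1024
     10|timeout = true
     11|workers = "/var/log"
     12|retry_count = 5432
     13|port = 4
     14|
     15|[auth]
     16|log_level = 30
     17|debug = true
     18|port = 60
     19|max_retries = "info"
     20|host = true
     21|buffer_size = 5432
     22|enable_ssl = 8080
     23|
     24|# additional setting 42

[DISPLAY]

━━━━━━━━━━━━━━━━━━━━━━━━━━━━━━┓     
eEditor                       ┃     
──────────────────────────────┨━━━━━
]                            ▲┃     
rval = "/var/log"            █┃─────
 = 4                         ░┃ase r
ers = 30                     ░┃y all
g = "production"             ░┃ming 
level = "0.0.0.0"            ░┃     
                             ░┃tream
ver]                         ░┃ta st
level = 1024                 ░┃ allo
out = true                   ▼┃g req
━━━━━━━━━━━━━━━━━━━━━━━━━━━━━━┛tabas
 ┗━━━━━━━━━━━━━━━━━━━━━━━━━━━━━━━━━━


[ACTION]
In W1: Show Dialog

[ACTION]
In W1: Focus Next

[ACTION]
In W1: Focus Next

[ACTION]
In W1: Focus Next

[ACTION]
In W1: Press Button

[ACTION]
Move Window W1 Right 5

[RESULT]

━━━━━━━━━━━━━━━━━━━━━━━━━━━━━━┓     
eEditor                       ┃     
──────────────────────────────┨━━━━━
]                            ▲┃     
rval = "/var/log"            █┃─────
 = 4                         ░┃ataba
ers = 30                     ░┃emory
g = "production"             ░┃incom
level = "0.0.0.0"            ░┃     
                             ░┃ta st
ver]                         ░┃s dat
level = 1024                 ░┃mory 
out = true                   ▼┃oming
━━━━━━━━━━━━━━━━━━━━━━━━━━━━━━┛s dat
     ┗━━━━━━━━━━━━━━━━━━━━━━━━━━━━━━


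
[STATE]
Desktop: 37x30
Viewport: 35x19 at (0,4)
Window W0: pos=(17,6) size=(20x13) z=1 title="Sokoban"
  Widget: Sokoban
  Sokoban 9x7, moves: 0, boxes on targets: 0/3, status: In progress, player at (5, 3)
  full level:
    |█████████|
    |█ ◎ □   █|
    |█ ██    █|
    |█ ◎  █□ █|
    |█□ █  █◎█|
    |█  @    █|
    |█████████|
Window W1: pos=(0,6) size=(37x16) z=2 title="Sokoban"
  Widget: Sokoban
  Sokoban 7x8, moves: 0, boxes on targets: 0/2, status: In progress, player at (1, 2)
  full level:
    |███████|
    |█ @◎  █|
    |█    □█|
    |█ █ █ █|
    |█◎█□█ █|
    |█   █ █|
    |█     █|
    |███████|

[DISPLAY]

                                   
                                   
┏━━━━━━━━━━━━━━━━━━━━━━━━━━━━━━━━━━
┃ Sokoban                          
┠──────────────────────────────────
┃███████                           
┃█ @◎  █                           
┃█    □█                           
┃█ █ █ █                           
┃█◎█□█ █                           
┃█   █ █                           
┃█     █                           
┃███████                           
┃Moves: 0  0/2                     
┃                                  
┃                                  
┃                                  
┗━━━━━━━━━━━━━━━━━━━━━━━━━━━━━━━━━━
                                   


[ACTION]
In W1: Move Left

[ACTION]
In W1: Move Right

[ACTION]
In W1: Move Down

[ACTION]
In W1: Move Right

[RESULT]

                                   
                                   
┏━━━━━━━━━━━━━━━━━━━━━━━━━━━━━━━━━━
┃ Sokoban                          
┠──────────────────────────────────
┃███████                           
┃█  ◎  █                           
┃█  @ □█                           
┃█ █ █ █                           
┃█◎█□█ █                           
┃█   █ █                           
┃█     █                           
┃███████                           
┃Moves: 4  0/2                     
┃                                  
┃                                  
┃                                  
┗━━━━━━━━━━━━━━━━━━━━━━━━━━━━━━━━━━
                                   


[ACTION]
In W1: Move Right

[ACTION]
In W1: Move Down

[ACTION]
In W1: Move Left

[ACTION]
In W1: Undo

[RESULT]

                                   
                                   
┏━━━━━━━━━━━━━━━━━━━━━━━━━━━━━━━━━━
┃ Sokoban                          
┠──────────────────────────────────
┃███████                           
┃█  ◎  █                           
┃█   @□█                           
┃█ █ █ █                           
┃█◎█□█ █                           
┃█   █ █                           
┃█     █                           
┃███████                           
┃Moves: 5  0/2                     
┃                                  
┃                                  
┃                                  
┗━━━━━━━━━━━━━━━━━━━━━━━━━━━━━━━━━━
                                   


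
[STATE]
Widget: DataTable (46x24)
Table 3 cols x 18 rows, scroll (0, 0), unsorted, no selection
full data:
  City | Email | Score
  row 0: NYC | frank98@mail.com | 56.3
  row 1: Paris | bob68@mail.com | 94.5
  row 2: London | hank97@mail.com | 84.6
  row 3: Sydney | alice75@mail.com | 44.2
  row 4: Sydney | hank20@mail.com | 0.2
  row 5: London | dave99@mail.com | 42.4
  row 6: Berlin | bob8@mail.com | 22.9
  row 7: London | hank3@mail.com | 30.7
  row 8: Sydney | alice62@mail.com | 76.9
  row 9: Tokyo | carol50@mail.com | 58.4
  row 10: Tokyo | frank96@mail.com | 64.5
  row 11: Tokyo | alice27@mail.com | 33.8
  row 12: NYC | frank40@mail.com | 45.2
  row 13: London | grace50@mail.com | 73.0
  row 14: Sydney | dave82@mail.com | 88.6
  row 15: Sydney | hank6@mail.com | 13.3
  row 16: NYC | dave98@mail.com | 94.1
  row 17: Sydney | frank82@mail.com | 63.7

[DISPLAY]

City  │Email           │Score                 
──────┼────────────────┼─────                 
NYC   │frank98@mail.com│56.3                  
Paris │bob68@mail.com  │94.5                  
London│hank97@mail.com │84.6                  
Sydney│alice75@mail.com│44.2                  
Sydney│hank20@mail.com │0.2                   
London│dave99@mail.com │42.4                  
Berlin│bob8@mail.com   │22.9                  
London│hank3@mail.com  │30.7                  
Sydney│alice62@mail.com│76.9                  
Tokyo │carol50@mail.com│58.4                  
Tokyo │frank96@mail.com│64.5                  
Tokyo │alice27@mail.com│33.8                  
NYC   │frank40@mail.com│45.2                  
London│grace50@mail.com│73.0                  
Sydney│dave82@mail.com │88.6                  
Sydney│hank6@mail.com  │13.3                  
NYC   │dave98@mail.com │94.1                  
Sydney│frank82@mail.com│63.7                  
                                              
                                              
                                              
                                              


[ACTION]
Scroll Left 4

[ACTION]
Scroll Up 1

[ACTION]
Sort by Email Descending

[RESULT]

City  │Email          ▼│Score                 
──────┼────────────────┼─────                 
London│hank97@mail.com │84.6                  
Sydney│hank6@mail.com  │13.3                  
London│hank3@mail.com  │30.7                  
Sydney│hank20@mail.com │0.2                   
London│grace50@mail.com│73.0                  
NYC   │frank98@mail.com│56.3                  
Tokyo │frank96@mail.com│64.5                  
Sydney│frank82@mail.com│63.7                  
NYC   │frank40@mail.com│45.2                  
London│dave99@mail.com │42.4                  
NYC   │dave98@mail.com │94.1                  
Sydney│dave82@mail.com │88.6                  
Tokyo │carol50@mail.com│58.4                  
Berlin│bob8@mail.com   │22.9                  
Paris │bob68@mail.com  │94.5                  
Sydney│alice75@mail.com│44.2                  
Sydney│alice62@mail.com│76.9                  
Tokyo │alice27@mail.com│33.8                  
                                              
                                              
                                              
                                              
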